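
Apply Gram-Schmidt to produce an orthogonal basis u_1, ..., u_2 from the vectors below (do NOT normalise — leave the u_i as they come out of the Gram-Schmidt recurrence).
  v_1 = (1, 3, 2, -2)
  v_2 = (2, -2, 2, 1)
Orthogonal basis:
  u_1 = (1, 3, 2, -2)
  u_2 = (19/9, -5/3, 20/9, 7/9)

Apply the Gram-Schmidt recurrence
  u_1 = v_1
  u_i = v_i − Σ_{j<i} ((v_i · u_j) / (u_j · u_j)) · u_j.

Step by step this gives:
  u_1 = (1, 3, 2, -2)
  u_2 = (19/9, -5/3, 20/9, 7/9)

Orthogonality check:
  u_2 · u_1 = 0 (should be 0)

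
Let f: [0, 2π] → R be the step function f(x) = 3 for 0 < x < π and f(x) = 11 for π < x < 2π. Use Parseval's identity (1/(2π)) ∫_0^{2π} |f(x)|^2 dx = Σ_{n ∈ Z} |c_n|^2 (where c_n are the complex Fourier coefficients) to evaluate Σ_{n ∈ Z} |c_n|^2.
Σ |c_n|^2 = 65

Parseval equates the L^2 energy of f (normalised by 1/(2π)) with the ℓ^2 sum of its Fourier coefficients: (1/(2π)) ∫_0^{2π} |f|^2 = Σ |c_n|^2.
Compute the left side: (1/(2π)) [∫_0^π 3^2 dx + ∫_π^{2π} 11^2 dx] = (1/(2π)) · (9π + 121π) = (9 + 121)/2 = 65.
So Σ_{n ∈ Z} |c_n|^2 = 65.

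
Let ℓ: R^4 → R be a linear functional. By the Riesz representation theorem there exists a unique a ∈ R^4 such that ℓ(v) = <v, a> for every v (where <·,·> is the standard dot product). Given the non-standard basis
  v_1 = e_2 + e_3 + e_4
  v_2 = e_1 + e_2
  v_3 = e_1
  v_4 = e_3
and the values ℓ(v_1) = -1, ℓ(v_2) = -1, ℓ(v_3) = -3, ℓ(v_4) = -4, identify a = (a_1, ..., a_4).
a = (-3, 2, -4, 1)

Write a = (a_1, ..., a_4) in the standard basis. For each basis vector v_i, ℓ(v_i) = <v_i, a> is a linear equation in the a_j's. Collect the n equations into a matrix system V a = ℓ, where row i of V is v_i (expressed in the standard basis). Since V is invertible (lower-triangular with 1s on the diagonal, up to permutation), solve by back-substitution:
  V =
[[0, 1, 1, 1],
 [1, 1, 0, 0],
 [1, 0, 0, 0],
 [0, 0, 1, 0]]
  V a = (-1, -1, -3, -4)
Solving gives a = (-3, 2, -4, 1).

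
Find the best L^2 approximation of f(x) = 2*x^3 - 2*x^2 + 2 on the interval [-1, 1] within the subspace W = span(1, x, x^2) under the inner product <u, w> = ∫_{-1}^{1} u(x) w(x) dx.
g(x) = -2*x^2 + 6*x/5 + 2

The best approximation g ∈ W is the orthogonal projection of f onto W. Writing g = a_0 + a_1 x + a_2 x^2, the coefficients solve the normal equations G · a = b where
  G_{ij} = <φ_i, φ_j> and b_i = <f, φ_i>, with φ_0 = 1, φ_1 = x, φ_2 = x^2.
G =
  [2, 0, 2/3]
  [0, 2/3, 0]
  [2/3, 0, 2/5],
b = (8/3, 4/5, 8/15).
Solving gives a_0 = 2, a_1 = 6/5, a_2 = -2, so
  g(x) = -2*x^2 + 6*x/5 + 2.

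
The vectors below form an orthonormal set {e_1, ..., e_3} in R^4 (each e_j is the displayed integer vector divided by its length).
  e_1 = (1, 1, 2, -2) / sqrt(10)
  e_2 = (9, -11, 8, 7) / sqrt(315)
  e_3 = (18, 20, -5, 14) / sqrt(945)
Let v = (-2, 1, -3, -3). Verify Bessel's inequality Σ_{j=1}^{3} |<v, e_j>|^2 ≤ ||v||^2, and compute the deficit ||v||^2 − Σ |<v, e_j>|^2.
Σ |<v, e_j>|^2 = 5249/270; ||v||^2 = 23; deficit = 961/270

Write each e_j = u_j / sqrt(<u_j, u_j>) where u_j is the displayed integer vector. Then <v, e_j> = <v, u_j> / sqrt(<u_j, u_j>), so |<v, e_j>|^2 = <v, u_j>^2 / <u_j, u_j>.
Coefficients: <v, e_1> = -1/sqrt(10), <v, e_2> = -74/sqrt(315), <v, e_3> = -43/sqrt(945).
Square and sum: Σ |<v, e_j>|^2 = 5249/270.
Compute ||v||^2 = v·v = 23.
Deficit = 23 − 5249/270 = 961/270 ≥ 0, confirming Bessel's inequality. (The deficit equals ||v − Σ <v,e_j> e_j||^2, the squared distance from v to span{e_j}.)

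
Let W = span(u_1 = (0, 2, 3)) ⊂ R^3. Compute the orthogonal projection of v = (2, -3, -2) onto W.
proj_W(v) = (0, -24/13, -36/13)

Set up U = [u_1 | ... | u_1] ∈ R^(3×1). The projector onto W = col(U) is P = U (U^T U)^(-1) U^T.
Compute U^T U =
  [13],
and U^T v = (-12).
Solve U^T U · c = U^T v for the coefficients: c = (-12/13). The projection is proj_W(v) = U c.
Check: (v - proj_W(v)) · u_1 = 0  (should be 0).
Result: proj_W(v) = (0, -24/13, -36/13).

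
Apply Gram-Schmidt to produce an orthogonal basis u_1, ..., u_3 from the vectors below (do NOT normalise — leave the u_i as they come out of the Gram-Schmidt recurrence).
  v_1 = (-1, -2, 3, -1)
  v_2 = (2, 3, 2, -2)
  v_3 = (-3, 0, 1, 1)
Orthogonal basis:
  u_1 = (-1, -2, 3, -1)
  u_2 = (2, 3, 2, -2)
  u_3 = (-44/21, 32/21, 4/7, 16/21)

Apply the Gram-Schmidt recurrence
  u_1 = v_1
  u_i = v_i − Σ_{j<i} ((v_i · u_j) / (u_j · u_j)) · u_j.

Step by step this gives:
  u_1 = (-1, -2, 3, -1)
  u_2 = (2, 3, 2, -2)
  u_3 = (-44/21, 32/21, 4/7, 16/21)

Orthogonality check:
  u_2 · u_1 = 0 (should be 0)
  u_3 · u_1 = 0 (should be 0)
  u_3 · u_2 = 0 (should be 0)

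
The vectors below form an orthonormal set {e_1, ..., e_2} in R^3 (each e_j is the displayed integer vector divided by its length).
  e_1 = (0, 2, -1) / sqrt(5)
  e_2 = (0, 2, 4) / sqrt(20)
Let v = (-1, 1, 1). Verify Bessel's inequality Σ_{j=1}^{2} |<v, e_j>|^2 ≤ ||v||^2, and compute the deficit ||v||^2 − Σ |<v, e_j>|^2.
Σ |<v, e_j>|^2 = 2; ||v||^2 = 3; deficit = 1

Write each e_j = u_j / sqrt(<u_j, u_j>) where u_j is the displayed integer vector. Then <v, e_j> = <v, u_j> / sqrt(<u_j, u_j>), so |<v, e_j>|^2 = <v, u_j>^2 / <u_j, u_j>.
Coefficients: <v, e_1> = 1/sqrt(5), <v, e_2> = 6/sqrt(20).
Square and sum: Σ |<v, e_j>|^2 = 2.
Compute ||v||^2 = v·v = 3.
Deficit = 3 − 2 = 1 ≥ 0, confirming Bessel's inequality. (The deficit equals ||v − Σ <v,e_j> e_j||^2, the squared distance from v to span{e_j}.)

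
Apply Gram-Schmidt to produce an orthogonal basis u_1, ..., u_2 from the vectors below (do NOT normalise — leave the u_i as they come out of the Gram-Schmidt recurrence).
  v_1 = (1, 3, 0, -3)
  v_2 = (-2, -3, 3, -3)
Orthogonal basis:
  u_1 = (1, 3, 0, -3)
  u_2 = (-36/19, -51/19, 3, -63/19)

Apply the Gram-Schmidt recurrence
  u_1 = v_1
  u_i = v_i − Σ_{j<i} ((v_i · u_j) / (u_j · u_j)) · u_j.

Step by step this gives:
  u_1 = (1, 3, 0, -3)
  u_2 = (-36/19, -51/19, 3, -63/19)

Orthogonality check:
  u_2 · u_1 = 0 (should be 0)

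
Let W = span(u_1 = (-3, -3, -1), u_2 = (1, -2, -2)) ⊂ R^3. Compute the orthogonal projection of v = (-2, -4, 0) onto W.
proj_W(v) = (-186/73, -222/73, -90/73)

Set up U = [u_1 | ... | u_2] ∈ R^(3×2). The projector onto W = col(U) is P = U (U^T U)^(-1) U^T.
Compute U^T U =
  [19, 5]
  [5, 9],
and U^T v = (18, 6).
Solve U^T U · c = U^T v for the coefficients: c = (66/73, 12/73). The projection is proj_W(v) = U c.
Check: (v - proj_W(v)) · u_1 = 0  (should be 0).
Check: (v - proj_W(v)) · u_2 = 0  (should be 0).
Result: proj_W(v) = (-186/73, -222/73, -90/73).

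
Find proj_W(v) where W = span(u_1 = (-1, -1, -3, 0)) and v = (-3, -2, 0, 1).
proj_W(v) = (-5/11, -5/11, -15/11, 0)

Set up U = [u_1 | ... | u_1] ∈ R^(4×1). The projector onto W = col(U) is P = U (U^T U)^(-1) U^T.
Compute U^T U =
  [11],
and U^T v = (5).
Solve U^T U · c = U^T v for the coefficients: c = (5/11). The projection is proj_W(v) = U c.
Check: (v - proj_W(v)) · u_1 = 0  (should be 0).
Result: proj_W(v) = (-5/11, -5/11, -15/11, 0).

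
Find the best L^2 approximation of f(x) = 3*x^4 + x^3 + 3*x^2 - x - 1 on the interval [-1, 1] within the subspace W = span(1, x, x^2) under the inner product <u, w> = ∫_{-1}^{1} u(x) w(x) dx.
g(x) = 39*x^2/7 - 2*x/5 - 44/35

The best approximation g ∈ W is the orthogonal projection of f onto W. Writing g = a_0 + a_1 x + a_2 x^2, the coefficients solve the normal equations G · a = b where
  G_{ij} = <φ_i, φ_j> and b_i = <f, φ_i>, with φ_0 = 1, φ_1 = x, φ_2 = x^2.
G =
  [2, 0, 2/3]
  [0, 2/3, 0]
  [2/3, 0, 2/5],
b = (6/5, -4/15, 146/105).
Solving gives a_0 = -44/35, a_1 = -2/5, a_2 = 39/7, so
  g(x) = 39*x^2/7 - 2*x/5 - 44/35.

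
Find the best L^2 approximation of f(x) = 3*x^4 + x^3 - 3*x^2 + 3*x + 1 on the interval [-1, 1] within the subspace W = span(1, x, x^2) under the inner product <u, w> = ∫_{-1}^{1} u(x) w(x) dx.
g(x) = -3*x^2/7 + 18*x/5 + 26/35

The best approximation g ∈ W is the orthogonal projection of f onto W. Writing g = a_0 + a_1 x + a_2 x^2, the coefficients solve the normal equations G · a = b where
  G_{ij} = <φ_i, φ_j> and b_i = <f, φ_i>, with φ_0 = 1, φ_1 = x, φ_2 = x^2.
G =
  [2, 0, 2/3]
  [0, 2/3, 0]
  [2/3, 0, 2/5],
b = (6/5, 12/5, 34/105).
Solving gives a_0 = 26/35, a_1 = 18/5, a_2 = -3/7, so
  g(x) = -3*x^2/7 + 18*x/5 + 26/35.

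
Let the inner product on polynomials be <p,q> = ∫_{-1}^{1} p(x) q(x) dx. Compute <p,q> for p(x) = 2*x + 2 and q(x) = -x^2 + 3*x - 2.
<p,q> = -16/3

Expand the product: p(x)·q(x) = -2*x^3 + 4*x^2 + 2*x - 4.
∫_{-1}^{1} of each monomial x^k gives [2/(k+1) if k even, 0 if k odd]. Integrating term-by-term (or equivalently evaluating the antiderivative F(x) = -x^4/2 + 4*x^3/3 + x^2 - 4*x at the endpoints):
  F(1) − F(−1) = -13/6 − (19/6) = -16/3.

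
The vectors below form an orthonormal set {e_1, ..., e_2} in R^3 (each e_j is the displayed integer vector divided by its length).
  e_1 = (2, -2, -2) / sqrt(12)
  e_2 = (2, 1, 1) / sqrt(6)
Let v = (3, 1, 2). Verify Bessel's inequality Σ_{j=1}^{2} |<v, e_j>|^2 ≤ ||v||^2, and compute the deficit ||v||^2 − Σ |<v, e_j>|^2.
Σ |<v, e_j>|^2 = 27/2; ||v||^2 = 14; deficit = 1/2

Write each e_j = u_j / sqrt(<u_j, u_j>) where u_j is the displayed integer vector. Then <v, e_j> = <v, u_j> / sqrt(<u_j, u_j>), so |<v, e_j>|^2 = <v, u_j>^2 / <u_j, u_j>.
Coefficients: <v, e_1> = 0/sqrt(12), <v, e_2> = 9/sqrt(6).
Square and sum: Σ |<v, e_j>|^2 = 27/2.
Compute ||v||^2 = v·v = 14.
Deficit = 14 − 27/2 = 1/2 ≥ 0, confirming Bessel's inequality. (The deficit equals ||v − Σ <v,e_j> e_j||^2, the squared distance from v to span{e_j}.)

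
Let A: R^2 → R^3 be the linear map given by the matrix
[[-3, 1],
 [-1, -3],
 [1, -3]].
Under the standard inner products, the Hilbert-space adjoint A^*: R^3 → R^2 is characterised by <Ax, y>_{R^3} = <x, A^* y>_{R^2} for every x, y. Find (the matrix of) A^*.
A^* = A^T =
[[-3, -1, 1],
 [1, -3, -3]]

For real matrices with standard dot products, the defining identity <Ax, y> = <x, A^* y> gives (Ax)^T y = x^T (A^*) y, i.e. x^T A^T y = x^T (A^*) y. Since this holds for all x, y, we must have A^* = A^T. Therefore
A^* =
[[-3, -1, 1],
 [1, -3, -3]].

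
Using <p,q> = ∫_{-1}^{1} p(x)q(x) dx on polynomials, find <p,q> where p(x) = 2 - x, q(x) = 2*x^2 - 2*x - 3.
<p,q> = -8

Expand the product: p(x)·q(x) = -2*x^3 + 6*x^2 - x - 6.
∫_{-1}^{1} of each monomial x^k gives [2/(k+1) if k even, 0 if k odd]. Integrating term-by-term (or equivalently evaluating the antiderivative F(x) = -x^4/2 + 2*x^3 - x^2/2 - 6*x at the endpoints):
  F(1) − F(−1) = -5 − (3) = -8.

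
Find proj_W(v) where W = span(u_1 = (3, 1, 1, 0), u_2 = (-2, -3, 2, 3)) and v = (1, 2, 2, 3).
proj_W(v) = (443/237, -95/237, 425/237, 104/79)

Set up U = [u_1 | ... | u_2] ∈ R^(4×2). The projector onto W = col(U) is P = U (U^T U)^(-1) U^T.
Compute U^T U =
  [11, -7]
  [-7, 26],
and U^T v = (7, 5).
Solve U^T U · c = U^T v for the coefficients: c = (217/237, 104/237). The projection is proj_W(v) = U c.
Check: (v - proj_W(v)) · u_1 = 0  (should be 0).
Check: (v - proj_W(v)) · u_2 = 0  (should be 0).
Result: proj_W(v) = (443/237, -95/237, 425/237, 104/79).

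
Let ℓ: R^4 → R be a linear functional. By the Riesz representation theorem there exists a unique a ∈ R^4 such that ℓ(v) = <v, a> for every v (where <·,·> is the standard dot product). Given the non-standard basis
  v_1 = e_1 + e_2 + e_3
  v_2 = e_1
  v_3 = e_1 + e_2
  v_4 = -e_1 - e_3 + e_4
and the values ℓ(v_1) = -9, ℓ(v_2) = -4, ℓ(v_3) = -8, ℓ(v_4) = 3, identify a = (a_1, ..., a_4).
a = (-4, -4, -1, -2)

Write a = (a_1, ..., a_4) in the standard basis. For each basis vector v_i, ℓ(v_i) = <v_i, a> is a linear equation in the a_j's. Collect the n equations into a matrix system V a = ℓ, where row i of V is v_i (expressed in the standard basis). Since V is invertible (lower-triangular with 1s on the diagonal, up to permutation), solve by back-substitution:
  V =
[[1, 1, 1, 0],
 [1, 0, 0, 0],
 [1, 1, 0, 0],
 [-1, 0, -1, 1]]
  V a = (-9, -4, -8, 3)
Solving gives a = (-4, -4, -1, -2).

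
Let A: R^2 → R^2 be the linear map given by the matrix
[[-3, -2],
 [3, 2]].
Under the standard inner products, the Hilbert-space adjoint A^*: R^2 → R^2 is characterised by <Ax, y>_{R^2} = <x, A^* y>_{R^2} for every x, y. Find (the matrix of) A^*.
A^* = A^T =
[[-3, 3],
 [-2, 2]]

For real matrices with standard dot products, the defining identity <Ax, y> = <x, A^* y> gives (Ax)^T y = x^T (A^*) y, i.e. x^T A^T y = x^T (A^*) y. Since this holds for all x, y, we must have A^* = A^T. Therefore
A^* =
[[-3, 3],
 [-2, 2]].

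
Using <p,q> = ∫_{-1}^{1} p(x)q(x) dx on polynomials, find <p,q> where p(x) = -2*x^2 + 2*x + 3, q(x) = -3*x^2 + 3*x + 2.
<p,q> = 146/15

Expand the product: p(x)·q(x) = 6*x^4 - 12*x^3 - 7*x^2 + 13*x + 6.
∫_{-1}^{1} of each monomial x^k gives [2/(k+1) if k even, 0 if k odd]. Integrating term-by-term (or equivalently evaluating the antiderivative F(x) = 6*x^5/5 - 3*x^4 - 7*x^3/3 + 13*x^2/2 + 6*x at the endpoints):
  F(1) − F(−1) = 251/30 − (-41/30) = 146/15.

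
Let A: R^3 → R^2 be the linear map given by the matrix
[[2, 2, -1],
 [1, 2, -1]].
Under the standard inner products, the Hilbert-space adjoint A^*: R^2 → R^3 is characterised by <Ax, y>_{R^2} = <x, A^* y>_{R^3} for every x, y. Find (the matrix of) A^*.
A^* = A^T =
[[2, 1],
 [2, 2],
 [-1, -1]]

For real matrices with standard dot products, the defining identity <Ax, y> = <x, A^* y> gives (Ax)^T y = x^T (A^*) y, i.e. x^T A^T y = x^T (A^*) y. Since this holds for all x, y, we must have A^* = A^T. Therefore
A^* =
[[2, 1],
 [2, 2],
 [-1, -1]].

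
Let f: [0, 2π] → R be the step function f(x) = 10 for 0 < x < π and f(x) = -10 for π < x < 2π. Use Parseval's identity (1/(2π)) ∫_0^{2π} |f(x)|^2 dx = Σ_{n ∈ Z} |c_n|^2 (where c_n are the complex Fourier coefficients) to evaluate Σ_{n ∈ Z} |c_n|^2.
Σ |c_n|^2 = 100

Parseval equates the L^2 energy of f (normalised by 1/(2π)) with the ℓ^2 sum of its Fourier coefficients: (1/(2π)) ∫_0^{2π} |f|^2 = Σ |c_n|^2.
Compute the left side: (1/(2π)) [∫_0^π 10^2 dx + ∫_π^{2π} (-10)^2 dx] = (1/(2π)) · (100π + 100π) = (100 + 100)/2 = 100.
So Σ_{n ∈ Z} |c_n|^2 = 100.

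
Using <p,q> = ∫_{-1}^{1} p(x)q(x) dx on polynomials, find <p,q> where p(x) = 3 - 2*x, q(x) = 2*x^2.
<p,q> = 4

Expand the product: p(x)·q(x) = -4*x^3 + 6*x^2.
∫_{-1}^{1} of each monomial x^k gives [2/(k+1) if k even, 0 if k odd]. Integrating term-by-term (or equivalently evaluating the antiderivative F(x) = -x^4 + 2*x^3 at the endpoints):
  F(1) − F(−1) = 1 − (-3) = 4.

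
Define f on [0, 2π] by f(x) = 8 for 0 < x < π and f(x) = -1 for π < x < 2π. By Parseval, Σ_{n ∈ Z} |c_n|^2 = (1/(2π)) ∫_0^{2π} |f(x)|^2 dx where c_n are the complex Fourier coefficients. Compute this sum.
Σ |c_n|^2 = 65/2

Parseval equates the L^2 energy of f (normalised by 1/(2π)) with the ℓ^2 sum of its Fourier coefficients: (1/(2π)) ∫_0^{2π} |f|^2 = Σ |c_n|^2.
Compute the left side: (1/(2π)) [∫_0^π 8^2 dx + ∫_π^{2π} (-1)^2 dx] = (1/(2π)) · (64π + 1π) = (64 + 1)/2 = 65/2.
So Σ_{n ∈ Z} |c_n|^2 = 65/2.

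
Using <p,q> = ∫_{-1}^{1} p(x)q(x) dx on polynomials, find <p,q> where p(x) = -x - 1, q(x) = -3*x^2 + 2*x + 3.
<p,q> = -16/3

Expand the product: p(x)·q(x) = 3*x^3 + x^2 - 5*x - 3.
∫_{-1}^{1} of each monomial x^k gives [2/(k+1) if k even, 0 if k odd]. Integrating term-by-term (or equivalently evaluating the antiderivative F(x) = 3*x^4/4 + x^3/3 - 5*x^2/2 - 3*x at the endpoints):
  F(1) − F(−1) = -53/12 − (11/12) = -16/3.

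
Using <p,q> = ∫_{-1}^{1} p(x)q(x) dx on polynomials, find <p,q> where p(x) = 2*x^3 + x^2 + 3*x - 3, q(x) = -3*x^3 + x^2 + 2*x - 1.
<p,q> = 422/105

Expand the product: p(x)·q(x) = -6*x^6 - x^5 - 4*x^4 + 12*x^3 + 2*x^2 - 9*x + 3.
∫_{-1}^{1} of each monomial x^k gives [2/(k+1) if k even, 0 if k odd]. Integrating term-by-term (or equivalently evaluating the antiderivative F(x) = -6*x^7/7 - x^6/6 - 4*x^5/5 + 3*x^4 + 2*x^3/3 - 9*x^2/2 + 3*x at the endpoints):
  F(1) − F(−1) = 12/35 − (-386/105) = 422/105.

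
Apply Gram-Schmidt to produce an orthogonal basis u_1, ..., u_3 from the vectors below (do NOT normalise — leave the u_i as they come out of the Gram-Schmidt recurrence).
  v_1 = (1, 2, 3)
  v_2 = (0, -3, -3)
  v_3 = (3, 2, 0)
Orthogonal basis:
  u_1 = (1, 2, 3)
  u_2 = (15/14, -6/7, 3/14)
  u_3 = (5/3, 5/3, -5/3)

Apply the Gram-Schmidt recurrence
  u_1 = v_1
  u_i = v_i − Σ_{j<i} ((v_i · u_j) / (u_j · u_j)) · u_j.

Step by step this gives:
  u_1 = (1, 2, 3)
  u_2 = (15/14, -6/7, 3/14)
  u_3 = (5/3, 5/3, -5/3)

Orthogonality check:
  u_2 · u_1 = 0 (should be 0)
  u_3 · u_1 = 0 (should be 0)
  u_3 · u_2 = 0 (should be 0)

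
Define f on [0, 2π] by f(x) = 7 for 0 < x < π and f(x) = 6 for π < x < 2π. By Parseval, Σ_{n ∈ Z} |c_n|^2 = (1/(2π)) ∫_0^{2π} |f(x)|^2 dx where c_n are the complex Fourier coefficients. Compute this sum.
Σ |c_n|^2 = 85/2

Parseval equates the L^2 energy of f (normalised by 1/(2π)) with the ℓ^2 sum of its Fourier coefficients: (1/(2π)) ∫_0^{2π} |f|^2 = Σ |c_n|^2.
Compute the left side: (1/(2π)) [∫_0^π 7^2 dx + ∫_π^{2π} 6^2 dx] = (1/(2π)) · (49π + 36π) = (49 + 36)/2 = 85/2.
So Σ_{n ∈ Z} |c_n|^2 = 85/2.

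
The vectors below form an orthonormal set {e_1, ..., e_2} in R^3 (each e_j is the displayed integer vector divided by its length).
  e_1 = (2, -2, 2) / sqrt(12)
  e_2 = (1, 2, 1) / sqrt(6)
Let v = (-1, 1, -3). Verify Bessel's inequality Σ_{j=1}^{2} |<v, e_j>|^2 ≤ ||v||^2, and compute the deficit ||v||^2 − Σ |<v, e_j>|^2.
Σ |<v, e_j>|^2 = 9; ||v||^2 = 11; deficit = 2

Write each e_j = u_j / sqrt(<u_j, u_j>) where u_j is the displayed integer vector. Then <v, e_j> = <v, u_j> / sqrt(<u_j, u_j>), so |<v, e_j>|^2 = <v, u_j>^2 / <u_j, u_j>.
Coefficients: <v, e_1> = -10/sqrt(12), <v, e_2> = -2/sqrt(6).
Square and sum: Σ |<v, e_j>|^2 = 9.
Compute ||v||^2 = v·v = 11.
Deficit = 11 − 9 = 2 ≥ 0, confirming Bessel's inequality. (The deficit equals ||v − Σ <v,e_j> e_j||^2, the squared distance from v to span{e_j}.)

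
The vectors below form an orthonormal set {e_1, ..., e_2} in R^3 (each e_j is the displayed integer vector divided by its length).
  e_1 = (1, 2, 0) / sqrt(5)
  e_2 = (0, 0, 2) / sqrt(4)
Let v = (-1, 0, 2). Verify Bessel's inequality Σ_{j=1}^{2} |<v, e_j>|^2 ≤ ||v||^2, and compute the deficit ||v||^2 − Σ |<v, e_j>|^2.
Σ |<v, e_j>|^2 = 21/5; ||v||^2 = 5; deficit = 4/5

Write each e_j = u_j / sqrt(<u_j, u_j>) where u_j is the displayed integer vector. Then <v, e_j> = <v, u_j> / sqrt(<u_j, u_j>), so |<v, e_j>|^2 = <v, u_j>^2 / <u_j, u_j>.
Coefficients: <v, e_1> = -1/sqrt(5), <v, e_2> = 4/sqrt(4).
Square and sum: Σ |<v, e_j>|^2 = 21/5.
Compute ||v||^2 = v·v = 5.
Deficit = 5 − 21/5 = 4/5 ≥ 0, confirming Bessel's inequality. (The deficit equals ||v − Σ <v,e_j> e_j||^2, the squared distance from v to span{e_j}.)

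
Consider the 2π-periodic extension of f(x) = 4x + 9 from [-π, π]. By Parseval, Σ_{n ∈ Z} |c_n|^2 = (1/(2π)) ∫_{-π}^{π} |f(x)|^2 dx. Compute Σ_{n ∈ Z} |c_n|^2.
Σ |c_n|^2 = 16π^2/3 + 81

Expand and integrate term by term over [-π, π]:
  ∫ (4x)^2 dx = 16·(2π^3/3); ∫ 2·4·(9)·x dx = 0 (odd integrand); ∫ 9^2 dx = 81·2π.
So (1/(2π)) ∫_{-π}^{π} (4x + 9)^2 dx = 16π^2/3 + 81 = 16π^2/3 + 81.
Parseval ⇒ Σ |c_n|^2 = 16π^2/3 + 81.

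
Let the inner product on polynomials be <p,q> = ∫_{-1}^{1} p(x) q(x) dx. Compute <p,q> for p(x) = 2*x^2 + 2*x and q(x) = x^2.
<p,q> = 4/5

Expand the product: p(x)·q(x) = 2*x^4 + 2*x^3.
∫_{-1}^{1} of each monomial x^k gives [2/(k+1) if k even, 0 if k odd]. Integrating term-by-term (or equivalently evaluating the antiderivative F(x) = 2*x^5/5 + x^4/2 at the endpoints):
  F(1) − F(−1) = 9/10 − (1/10) = 4/5.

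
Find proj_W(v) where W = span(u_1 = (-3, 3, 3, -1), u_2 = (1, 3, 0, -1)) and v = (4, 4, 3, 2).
proj_W(v) = (58/37, 138/37, -9/37, -46/37)

Set up U = [u_1 | ... | u_2] ∈ R^(4×2). The projector onto W = col(U) is P = U (U^T U)^(-1) U^T.
Compute U^T U =
  [28, 7]
  [7, 11],
and U^T v = (7, 14).
Solve U^T U · c = U^T v for the coefficients: c = (-3/37, 49/37). The projection is proj_W(v) = U c.
Check: (v - proj_W(v)) · u_1 = 0  (should be 0).
Check: (v - proj_W(v)) · u_2 = 0  (should be 0).
Result: proj_W(v) = (58/37, 138/37, -9/37, -46/37).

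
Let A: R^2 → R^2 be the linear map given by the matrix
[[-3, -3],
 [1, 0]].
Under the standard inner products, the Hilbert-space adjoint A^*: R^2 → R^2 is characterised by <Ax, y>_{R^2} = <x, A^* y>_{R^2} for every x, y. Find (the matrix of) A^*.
A^* = A^T =
[[-3, 1],
 [-3, 0]]

For real matrices with standard dot products, the defining identity <Ax, y> = <x, A^* y> gives (Ax)^T y = x^T (A^*) y, i.e. x^T A^T y = x^T (A^*) y. Since this holds for all x, y, we must have A^* = A^T. Therefore
A^* =
[[-3, 1],
 [-3, 0]].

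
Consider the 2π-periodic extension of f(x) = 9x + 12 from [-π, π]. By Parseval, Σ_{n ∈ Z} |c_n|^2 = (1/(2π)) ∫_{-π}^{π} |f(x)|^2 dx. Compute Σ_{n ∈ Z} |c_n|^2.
Σ |c_n|^2 = 27π^2 + 144

Expand and integrate term by term over [-π, π]:
  ∫ (9x)^2 dx = 81·(2π^3/3); ∫ 2·9·(12)·x dx = 0 (odd integrand); ∫ 12^2 dx = 144·2π.
So (1/(2π)) ∫_{-π}^{π} (9x + 12)^2 dx = 81π^2/3 + 144 = 27π^2 + 144.
Parseval ⇒ Σ |c_n|^2 = 27π^2 + 144.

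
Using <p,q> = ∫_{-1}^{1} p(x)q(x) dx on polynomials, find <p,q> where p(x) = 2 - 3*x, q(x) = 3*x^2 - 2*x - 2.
<p,q> = 0

Expand the product: p(x)·q(x) = -9*x^3 + 12*x^2 + 2*x - 4.
∫_{-1}^{1} of each monomial x^k gives [2/(k+1) if k even, 0 if k odd]. Integrating term-by-term (or equivalently evaluating the antiderivative F(x) = -9*x^4/4 + 4*x^3 + x^2 - 4*x at the endpoints):
  F(1) − F(−1) = -5/4 − (-5/4) = 0.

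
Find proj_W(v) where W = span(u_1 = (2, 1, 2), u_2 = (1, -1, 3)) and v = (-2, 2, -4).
proj_W(v) = (-7/5, 38/25, -109/25)

Set up U = [u_1 | ... | u_2] ∈ R^(3×2). The projector onto W = col(U) is P = U (U^T U)^(-1) U^T.
Compute U^T U =
  [9, 7]
  [7, 11],
and U^T v = (-10, -16).
Solve U^T U · c = U^T v for the coefficients: c = (1/25, -37/25). The projection is proj_W(v) = U c.
Check: (v - proj_W(v)) · u_1 = 0  (should be 0).
Check: (v - proj_W(v)) · u_2 = 0  (should be 0).
Result: proj_W(v) = (-7/5, 38/25, -109/25).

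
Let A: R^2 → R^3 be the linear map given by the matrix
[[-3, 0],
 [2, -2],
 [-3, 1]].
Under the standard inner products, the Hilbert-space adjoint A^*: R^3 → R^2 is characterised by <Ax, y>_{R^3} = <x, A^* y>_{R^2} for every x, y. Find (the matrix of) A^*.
A^* = A^T =
[[-3, 2, -3],
 [0, -2, 1]]

For real matrices with standard dot products, the defining identity <Ax, y> = <x, A^* y> gives (Ax)^T y = x^T (A^*) y, i.e. x^T A^T y = x^T (A^*) y. Since this holds for all x, y, we must have A^* = A^T. Therefore
A^* =
[[-3, 2, -3],
 [0, -2, 1]].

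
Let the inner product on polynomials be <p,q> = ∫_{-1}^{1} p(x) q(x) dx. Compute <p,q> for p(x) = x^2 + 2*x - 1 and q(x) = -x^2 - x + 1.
<p,q> = -12/5

Expand the product: p(x)·q(x) = -x^4 - 3*x^3 + 3*x - 1.
∫_{-1}^{1} of each monomial x^k gives [2/(k+1) if k even, 0 if k odd]. Integrating term-by-term (or equivalently evaluating the antiderivative F(x) = -x^5/5 - 3*x^4/4 + 3*x^2/2 - x at the endpoints):
  F(1) − F(−1) = -9/20 − (39/20) = -12/5.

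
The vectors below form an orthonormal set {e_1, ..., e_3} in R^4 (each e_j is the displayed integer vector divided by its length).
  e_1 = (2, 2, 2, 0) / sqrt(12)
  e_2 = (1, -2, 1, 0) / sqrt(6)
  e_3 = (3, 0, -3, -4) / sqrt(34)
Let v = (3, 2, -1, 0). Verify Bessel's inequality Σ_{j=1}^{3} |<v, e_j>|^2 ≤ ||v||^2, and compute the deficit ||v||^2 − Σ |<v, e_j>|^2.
Σ |<v, e_j>|^2 = 174/17; ||v||^2 = 14; deficit = 64/17

Write each e_j = u_j / sqrt(<u_j, u_j>) where u_j is the displayed integer vector. Then <v, e_j> = <v, u_j> / sqrt(<u_j, u_j>), so |<v, e_j>|^2 = <v, u_j>^2 / <u_j, u_j>.
Coefficients: <v, e_1> = 8/sqrt(12), <v, e_2> = -2/sqrt(6), <v, e_3> = 12/sqrt(34).
Square and sum: Σ |<v, e_j>|^2 = 174/17.
Compute ||v||^2 = v·v = 14.
Deficit = 14 − 174/17 = 64/17 ≥ 0, confirming Bessel's inequality. (The deficit equals ||v − Σ <v,e_j> e_j||^2, the squared distance from v to span{e_j}.)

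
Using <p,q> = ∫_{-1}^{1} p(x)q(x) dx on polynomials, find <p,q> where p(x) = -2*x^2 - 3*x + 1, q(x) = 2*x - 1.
<p,q> = -14/3

Expand the product: p(x)·q(x) = -4*x^3 - 4*x^2 + 5*x - 1.
∫_{-1}^{1} of each monomial x^k gives [2/(k+1) if k even, 0 if k odd]. Integrating term-by-term (or equivalently evaluating the antiderivative F(x) = -x^4 - 4*x^3/3 + 5*x^2/2 - x at the endpoints):
  F(1) − F(−1) = -5/6 − (23/6) = -14/3.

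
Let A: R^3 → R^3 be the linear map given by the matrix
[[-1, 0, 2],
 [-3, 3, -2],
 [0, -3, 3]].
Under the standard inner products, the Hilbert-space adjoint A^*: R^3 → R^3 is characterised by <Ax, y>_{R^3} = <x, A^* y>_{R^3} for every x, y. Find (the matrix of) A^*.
A^* = A^T =
[[-1, -3, 0],
 [0, 3, -3],
 [2, -2, 3]]

For real matrices with standard dot products, the defining identity <Ax, y> = <x, A^* y> gives (Ax)^T y = x^T (A^*) y, i.e. x^T A^T y = x^T (A^*) y. Since this holds for all x, y, we must have A^* = A^T. Therefore
A^* =
[[-1, -3, 0],
 [0, 3, -3],
 [2, -2, 3]].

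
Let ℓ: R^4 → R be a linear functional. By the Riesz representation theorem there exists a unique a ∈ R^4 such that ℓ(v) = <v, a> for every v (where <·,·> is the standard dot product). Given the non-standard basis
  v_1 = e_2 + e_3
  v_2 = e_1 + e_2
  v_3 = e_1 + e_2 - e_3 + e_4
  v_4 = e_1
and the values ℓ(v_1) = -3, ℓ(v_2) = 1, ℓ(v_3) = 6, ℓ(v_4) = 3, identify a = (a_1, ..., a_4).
a = (3, -2, -1, 4)

Write a = (a_1, ..., a_4) in the standard basis. For each basis vector v_i, ℓ(v_i) = <v_i, a> is a linear equation in the a_j's. Collect the n equations into a matrix system V a = ℓ, where row i of V is v_i (expressed in the standard basis). Since V is invertible (lower-triangular with 1s on the diagonal, up to permutation), solve by back-substitution:
  V =
[[0, 1, 1, 0],
 [1, 1, 0, 0],
 [1, 1, -1, 1],
 [1, 0, 0, 0]]
  V a = (-3, 1, 6, 3)
Solving gives a = (3, -2, -1, 4).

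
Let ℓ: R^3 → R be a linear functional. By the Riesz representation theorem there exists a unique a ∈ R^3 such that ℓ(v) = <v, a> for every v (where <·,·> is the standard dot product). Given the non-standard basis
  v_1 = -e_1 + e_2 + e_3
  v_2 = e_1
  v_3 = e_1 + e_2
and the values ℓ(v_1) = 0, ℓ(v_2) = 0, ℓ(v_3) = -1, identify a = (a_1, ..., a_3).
a = (0, -1, 1)

Write a = (a_1, ..., a_3) in the standard basis. For each basis vector v_i, ℓ(v_i) = <v_i, a> is a linear equation in the a_j's. Collect the n equations into a matrix system V a = ℓ, where row i of V is v_i (expressed in the standard basis). Since V is invertible (lower-triangular with 1s on the diagonal, up to permutation), solve by back-substitution:
  V =
[[-1, 1, 1],
 [1, 0, 0],
 [1, 1, 0]]
  V a = (0, 0, -1)
Solving gives a = (0, -1, 1).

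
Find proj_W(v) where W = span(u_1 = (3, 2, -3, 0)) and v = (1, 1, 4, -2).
proj_W(v) = (-21/22, -7/11, 21/22, 0)

Set up U = [u_1 | ... | u_1] ∈ R^(4×1). The projector onto W = col(U) is P = U (U^T U)^(-1) U^T.
Compute U^T U =
  [22],
and U^T v = (-7).
Solve U^T U · c = U^T v for the coefficients: c = (-7/22). The projection is proj_W(v) = U c.
Check: (v - proj_W(v)) · u_1 = 0  (should be 0).
Result: proj_W(v) = (-21/22, -7/11, 21/22, 0).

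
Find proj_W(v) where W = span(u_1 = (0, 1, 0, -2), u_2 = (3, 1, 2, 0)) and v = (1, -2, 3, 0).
proj_W(v) = (37/23, 2/69, 74/69, 70/69)

Set up U = [u_1 | ... | u_2] ∈ R^(4×2). The projector onto W = col(U) is P = U (U^T U)^(-1) U^T.
Compute U^T U =
  [5, 1]
  [1, 14],
and U^T v = (-2, 7).
Solve U^T U · c = U^T v for the coefficients: c = (-35/69, 37/69). The projection is proj_W(v) = U c.
Check: (v - proj_W(v)) · u_1 = 0  (should be 0).
Check: (v - proj_W(v)) · u_2 = 0  (should be 0).
Result: proj_W(v) = (37/23, 2/69, 74/69, 70/69).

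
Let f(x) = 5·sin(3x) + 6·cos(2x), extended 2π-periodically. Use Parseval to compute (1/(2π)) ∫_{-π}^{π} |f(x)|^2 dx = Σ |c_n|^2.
Σ |c_n|^2 = 61/2

Expand |f|^2 and use orthogonality of {sin(nx), cos(mx)} on [-π, π]:
  ∫_{-π}^{π} sin(nx)^2 dx = π, ∫ cos(mx)^2 dx = π, and cross terms integrate to 0.
So ∫_{-π}^{π} f(x)^2 dx = 5^2 · π + 6^2 · π = (25 + 36)π.
Divide by 2π: (25 + 36)/2 = 61/2.
By Parseval, this equals Σ |c_n|^2.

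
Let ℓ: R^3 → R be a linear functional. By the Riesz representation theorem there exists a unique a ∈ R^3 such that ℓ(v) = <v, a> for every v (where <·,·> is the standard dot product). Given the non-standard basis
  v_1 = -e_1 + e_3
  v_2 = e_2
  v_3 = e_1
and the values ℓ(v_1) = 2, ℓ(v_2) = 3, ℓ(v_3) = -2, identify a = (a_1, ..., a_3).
a = (-2, 3, 0)

Write a = (a_1, ..., a_3) in the standard basis. For each basis vector v_i, ℓ(v_i) = <v_i, a> is a linear equation in the a_j's. Collect the n equations into a matrix system V a = ℓ, where row i of V is v_i (expressed in the standard basis). Since V is invertible (lower-triangular with 1s on the diagonal, up to permutation), solve by back-substitution:
  V =
[[-1, 0, 1],
 [0, 1, 0],
 [1, 0, 0]]
  V a = (2, 3, -2)
Solving gives a = (-2, 3, 0).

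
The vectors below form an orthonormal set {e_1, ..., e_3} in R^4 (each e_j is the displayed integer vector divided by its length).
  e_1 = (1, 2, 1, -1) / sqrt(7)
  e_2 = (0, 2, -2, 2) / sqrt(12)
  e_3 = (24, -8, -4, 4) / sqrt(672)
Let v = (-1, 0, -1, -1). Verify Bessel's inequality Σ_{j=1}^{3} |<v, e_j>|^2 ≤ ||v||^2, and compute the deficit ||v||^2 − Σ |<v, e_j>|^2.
Σ |<v, e_j>|^2 = 1; ||v||^2 = 3; deficit = 2

Write each e_j = u_j / sqrt(<u_j, u_j>) where u_j is the displayed integer vector. Then <v, e_j> = <v, u_j> / sqrt(<u_j, u_j>), so |<v, e_j>|^2 = <v, u_j>^2 / <u_j, u_j>.
Coefficients: <v, e_1> = -1/sqrt(7), <v, e_2> = 0/sqrt(12), <v, e_3> = -24/sqrt(672).
Square and sum: Σ |<v, e_j>|^2 = 1.
Compute ||v||^2 = v·v = 3.
Deficit = 3 − 1 = 2 ≥ 0, confirming Bessel's inequality. (The deficit equals ||v − Σ <v,e_j> e_j||^2, the squared distance from v to span{e_j}.)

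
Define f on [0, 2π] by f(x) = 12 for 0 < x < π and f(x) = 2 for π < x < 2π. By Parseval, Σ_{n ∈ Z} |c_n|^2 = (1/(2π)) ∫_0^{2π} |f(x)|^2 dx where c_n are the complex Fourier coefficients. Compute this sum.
Σ |c_n|^2 = 74

Parseval equates the L^2 energy of f (normalised by 1/(2π)) with the ℓ^2 sum of its Fourier coefficients: (1/(2π)) ∫_0^{2π} |f|^2 = Σ |c_n|^2.
Compute the left side: (1/(2π)) [∫_0^π 12^2 dx + ∫_π^{2π} 2^2 dx] = (1/(2π)) · (144π + 4π) = (144 + 4)/2 = 74.
So Σ_{n ∈ Z} |c_n|^2 = 74.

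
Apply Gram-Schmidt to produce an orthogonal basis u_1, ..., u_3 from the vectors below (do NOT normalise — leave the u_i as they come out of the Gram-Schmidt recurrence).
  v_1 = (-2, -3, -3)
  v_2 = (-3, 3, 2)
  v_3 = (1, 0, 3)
Orthogonal basis:
  u_1 = (-2, -3, -3)
  u_2 = (-42/11, 39/22, 17/22)
  u_3 = (-126/403, -42/31, 630/403)

Apply the Gram-Schmidt recurrence
  u_1 = v_1
  u_i = v_i − Σ_{j<i} ((v_i · u_j) / (u_j · u_j)) · u_j.

Step by step this gives:
  u_1 = (-2, -3, -3)
  u_2 = (-42/11, 39/22, 17/22)
  u_3 = (-126/403, -42/31, 630/403)

Orthogonality check:
  u_2 · u_1 = 0 (should be 0)
  u_3 · u_1 = 0 (should be 0)
  u_3 · u_2 = 0 (should be 0)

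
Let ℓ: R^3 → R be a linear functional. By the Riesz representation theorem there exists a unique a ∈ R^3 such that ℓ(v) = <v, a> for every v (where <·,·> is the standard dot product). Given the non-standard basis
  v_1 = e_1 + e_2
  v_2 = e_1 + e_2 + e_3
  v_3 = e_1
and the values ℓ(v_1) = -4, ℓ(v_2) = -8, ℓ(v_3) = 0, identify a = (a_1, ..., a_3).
a = (0, -4, -4)

Write a = (a_1, ..., a_3) in the standard basis. For each basis vector v_i, ℓ(v_i) = <v_i, a> is a linear equation in the a_j's. Collect the n equations into a matrix system V a = ℓ, where row i of V is v_i (expressed in the standard basis). Since V is invertible (lower-triangular with 1s on the diagonal, up to permutation), solve by back-substitution:
  V =
[[1, 1, 0],
 [1, 1, 1],
 [1, 0, 0]]
  V a = (-4, -8, 0)
Solving gives a = (0, -4, -4).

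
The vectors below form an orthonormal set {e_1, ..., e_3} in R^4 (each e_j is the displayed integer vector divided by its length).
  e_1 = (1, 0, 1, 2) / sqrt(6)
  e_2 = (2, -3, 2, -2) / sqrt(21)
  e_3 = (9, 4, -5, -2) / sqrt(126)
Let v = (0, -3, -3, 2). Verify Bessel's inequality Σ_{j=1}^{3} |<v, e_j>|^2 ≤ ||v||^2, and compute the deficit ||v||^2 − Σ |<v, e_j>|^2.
Σ |<v, e_j>|^2 = 2/9; ||v||^2 = 22; deficit = 196/9

Write each e_j = u_j / sqrt(<u_j, u_j>) where u_j is the displayed integer vector. Then <v, e_j> = <v, u_j> / sqrt(<u_j, u_j>), so |<v, e_j>|^2 = <v, u_j>^2 / <u_j, u_j>.
Coefficients: <v, e_1> = 1/sqrt(6), <v, e_2> = -1/sqrt(21), <v, e_3> = -1/sqrt(126).
Square and sum: Σ |<v, e_j>|^2 = 2/9.
Compute ||v||^2 = v·v = 22.
Deficit = 22 − 2/9 = 196/9 ≥ 0, confirming Bessel's inequality. (The deficit equals ||v − Σ <v,e_j> e_j||^2, the squared distance from v to span{e_j}.)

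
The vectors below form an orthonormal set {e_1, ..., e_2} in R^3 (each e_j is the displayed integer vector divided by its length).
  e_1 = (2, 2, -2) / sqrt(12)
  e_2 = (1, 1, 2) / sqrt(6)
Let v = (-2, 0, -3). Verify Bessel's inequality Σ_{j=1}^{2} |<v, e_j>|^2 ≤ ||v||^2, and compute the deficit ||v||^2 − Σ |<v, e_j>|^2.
Σ |<v, e_j>|^2 = 11; ||v||^2 = 13; deficit = 2

Write each e_j = u_j / sqrt(<u_j, u_j>) where u_j is the displayed integer vector. Then <v, e_j> = <v, u_j> / sqrt(<u_j, u_j>), so |<v, e_j>|^2 = <v, u_j>^2 / <u_j, u_j>.
Coefficients: <v, e_1> = 2/sqrt(12), <v, e_2> = -8/sqrt(6).
Square and sum: Σ |<v, e_j>|^2 = 11.
Compute ||v||^2 = v·v = 13.
Deficit = 13 − 11 = 2 ≥ 0, confirming Bessel's inequality. (The deficit equals ||v − Σ <v,e_j> e_j||^2, the squared distance from v to span{e_j}.)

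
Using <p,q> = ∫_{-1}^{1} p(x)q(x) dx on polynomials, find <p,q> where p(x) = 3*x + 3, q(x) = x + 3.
<p,q> = 20

Expand the product: p(x)·q(x) = 3*x^2 + 12*x + 9.
∫_{-1}^{1} of each monomial x^k gives [2/(k+1) if k even, 0 if k odd]. Integrating term-by-term (or equivalently evaluating the antiderivative F(x) = x^3 + 6*x^2 + 9*x at the endpoints):
  F(1) − F(−1) = 16 − (-4) = 20.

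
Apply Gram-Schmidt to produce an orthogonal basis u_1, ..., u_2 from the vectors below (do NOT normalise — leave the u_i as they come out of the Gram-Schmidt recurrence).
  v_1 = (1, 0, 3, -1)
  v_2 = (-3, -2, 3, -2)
Orthogonal basis:
  u_1 = (1, 0, 3, -1)
  u_2 = (-41/11, -2, 9/11, -14/11)

Apply the Gram-Schmidt recurrence
  u_1 = v_1
  u_i = v_i − Σ_{j<i} ((v_i · u_j) / (u_j · u_j)) · u_j.

Step by step this gives:
  u_1 = (1, 0, 3, -1)
  u_2 = (-41/11, -2, 9/11, -14/11)

Orthogonality check:
  u_2 · u_1 = 0 (should be 0)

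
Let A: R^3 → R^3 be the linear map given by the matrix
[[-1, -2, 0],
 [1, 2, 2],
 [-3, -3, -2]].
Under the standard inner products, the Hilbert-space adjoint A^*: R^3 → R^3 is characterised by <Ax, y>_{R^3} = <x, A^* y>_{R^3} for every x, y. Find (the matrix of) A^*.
A^* = A^T =
[[-1, 1, -3],
 [-2, 2, -3],
 [0, 2, -2]]

For real matrices with standard dot products, the defining identity <Ax, y> = <x, A^* y> gives (Ax)^T y = x^T (A^*) y, i.e. x^T A^T y = x^T (A^*) y. Since this holds for all x, y, we must have A^* = A^T. Therefore
A^* =
[[-1, 1, -3],
 [-2, 2, -3],
 [0, 2, -2]].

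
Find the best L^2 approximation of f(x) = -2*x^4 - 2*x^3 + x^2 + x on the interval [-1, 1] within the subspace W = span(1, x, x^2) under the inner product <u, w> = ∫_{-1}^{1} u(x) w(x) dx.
g(x) = -5*x^2/7 - x/5 + 6/35

The best approximation g ∈ W is the orthogonal projection of f onto W. Writing g = a_0 + a_1 x + a_2 x^2, the coefficients solve the normal equations G · a = b where
  G_{ij} = <φ_i, φ_j> and b_i = <f, φ_i>, with φ_0 = 1, φ_1 = x, φ_2 = x^2.
G =
  [2, 0, 2/3]
  [0, 2/3, 0]
  [2/3, 0, 2/5],
b = (-2/15, -2/15, -6/35).
Solving gives a_0 = 6/35, a_1 = -1/5, a_2 = -5/7, so
  g(x) = -5*x^2/7 - x/5 + 6/35.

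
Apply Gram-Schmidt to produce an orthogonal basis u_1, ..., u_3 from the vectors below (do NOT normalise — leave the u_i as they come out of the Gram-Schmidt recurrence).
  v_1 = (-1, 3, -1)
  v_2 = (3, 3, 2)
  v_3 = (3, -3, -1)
Orthogonal basis:
  u_1 = (-1, 3, -1)
  u_2 = (37/11, 21/11, 26/11)
  u_3 = (189/113, -21/113, -252/113)

Apply the Gram-Schmidt recurrence
  u_1 = v_1
  u_i = v_i − Σ_{j<i} ((v_i · u_j) / (u_j · u_j)) · u_j.

Step by step this gives:
  u_1 = (-1, 3, -1)
  u_2 = (37/11, 21/11, 26/11)
  u_3 = (189/113, -21/113, -252/113)

Orthogonality check:
  u_2 · u_1 = 0 (should be 0)
  u_3 · u_1 = 0 (should be 0)
  u_3 · u_2 = 0 (should be 0)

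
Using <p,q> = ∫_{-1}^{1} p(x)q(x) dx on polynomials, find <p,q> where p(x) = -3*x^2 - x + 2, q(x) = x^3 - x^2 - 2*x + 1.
<p,q> = 14/5

Expand the product: p(x)·q(x) = -3*x^5 + 2*x^4 + 9*x^3 - 3*x^2 - 5*x + 2.
∫_{-1}^{1} of each monomial x^k gives [2/(k+1) if k even, 0 if k odd]. Integrating term-by-term (or equivalently evaluating the antiderivative F(x) = -x^6/2 + 2*x^5/5 + 9*x^4/4 - x^3 - 5*x^2/2 + 2*x at the endpoints):
  F(1) − F(−1) = 13/20 − (-43/20) = 14/5.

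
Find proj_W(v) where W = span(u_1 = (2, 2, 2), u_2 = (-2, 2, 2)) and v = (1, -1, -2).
proj_W(v) = (1, -3/2, -3/2)

Set up U = [u_1 | ... | u_2] ∈ R^(3×2). The projector onto W = col(U) is P = U (U^T U)^(-1) U^T.
Compute U^T U =
  [12, 4]
  [4, 12],
and U^T v = (-4, -8).
Solve U^T U · c = U^T v for the coefficients: c = (-1/8, -5/8). The projection is proj_W(v) = U c.
Check: (v - proj_W(v)) · u_1 = 0  (should be 0).
Check: (v - proj_W(v)) · u_2 = 0  (should be 0).
Result: proj_W(v) = (1, -3/2, -3/2).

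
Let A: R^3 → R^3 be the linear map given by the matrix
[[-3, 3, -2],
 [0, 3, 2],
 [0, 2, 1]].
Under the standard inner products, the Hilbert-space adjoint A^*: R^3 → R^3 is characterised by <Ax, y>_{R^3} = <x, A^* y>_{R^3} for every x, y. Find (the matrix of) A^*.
A^* = A^T =
[[-3, 0, 0],
 [3, 3, 2],
 [-2, 2, 1]]

For real matrices with standard dot products, the defining identity <Ax, y> = <x, A^* y> gives (Ax)^T y = x^T (A^*) y, i.e. x^T A^T y = x^T (A^*) y. Since this holds for all x, y, we must have A^* = A^T. Therefore
A^* =
[[-3, 0, 0],
 [3, 3, 2],
 [-2, 2, 1]].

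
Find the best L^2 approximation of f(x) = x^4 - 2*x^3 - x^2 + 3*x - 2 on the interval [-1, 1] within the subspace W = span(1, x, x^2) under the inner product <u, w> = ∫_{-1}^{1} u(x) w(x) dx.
g(x) = -x^2/7 + 9*x/5 - 73/35

The best approximation g ∈ W is the orthogonal projection of f onto W. Writing g = a_0 + a_1 x + a_2 x^2, the coefficients solve the normal equations G · a = b where
  G_{ij} = <φ_i, φ_j> and b_i = <f, φ_i>, with φ_0 = 1, φ_1 = x, φ_2 = x^2.
G =
  [2, 0, 2/3]
  [0, 2/3, 0]
  [2/3, 0, 2/5],
b = (-64/15, 6/5, -152/105).
Solving gives a_0 = -73/35, a_1 = 9/5, a_2 = -1/7, so
  g(x) = -x^2/7 + 9*x/5 - 73/35.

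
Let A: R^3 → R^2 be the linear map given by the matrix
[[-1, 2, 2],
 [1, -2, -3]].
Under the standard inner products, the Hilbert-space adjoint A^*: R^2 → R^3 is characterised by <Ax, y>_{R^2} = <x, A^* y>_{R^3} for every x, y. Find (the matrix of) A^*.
A^* = A^T =
[[-1, 1],
 [2, -2],
 [2, -3]]

For real matrices with standard dot products, the defining identity <Ax, y> = <x, A^* y> gives (Ax)^T y = x^T (A^*) y, i.e. x^T A^T y = x^T (A^*) y. Since this holds for all x, y, we must have A^* = A^T. Therefore
A^* =
[[-1, 1],
 [2, -2],
 [2, -3]].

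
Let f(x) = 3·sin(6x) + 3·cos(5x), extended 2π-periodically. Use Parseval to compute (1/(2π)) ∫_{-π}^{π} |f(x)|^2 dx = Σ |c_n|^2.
Σ |c_n|^2 = 9

Expand |f|^2 and use orthogonality of {sin(nx), cos(mx)} on [-π, π]:
  ∫_{-π}^{π} sin(nx)^2 dx = π, ∫ cos(mx)^2 dx = π, and cross terms integrate to 0.
So ∫_{-π}^{π} f(x)^2 dx = 3^2 · π + 3^2 · π = (9 + 9)π.
Divide by 2π: (9 + 9)/2 = 9.
By Parseval, this equals Σ |c_n|^2.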